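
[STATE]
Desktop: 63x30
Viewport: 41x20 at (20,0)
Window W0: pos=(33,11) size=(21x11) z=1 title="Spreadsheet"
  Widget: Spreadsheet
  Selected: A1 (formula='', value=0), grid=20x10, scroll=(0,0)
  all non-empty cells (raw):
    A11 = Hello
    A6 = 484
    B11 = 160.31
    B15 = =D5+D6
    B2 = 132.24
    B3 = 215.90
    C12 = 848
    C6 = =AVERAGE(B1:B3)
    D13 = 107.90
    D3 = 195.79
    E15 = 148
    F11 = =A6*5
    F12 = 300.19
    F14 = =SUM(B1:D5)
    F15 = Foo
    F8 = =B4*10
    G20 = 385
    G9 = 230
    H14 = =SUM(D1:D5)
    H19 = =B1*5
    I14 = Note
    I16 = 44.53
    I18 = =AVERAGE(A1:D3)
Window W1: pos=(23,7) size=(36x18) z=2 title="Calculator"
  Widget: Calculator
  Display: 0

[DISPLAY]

                                         
                                         
                                         
                                         
                                         
                                         
                                         
   ┏━━━━━━━━━━━━━━━━━━━━━━━━━━━━━━━━━━┓  
   ┃ Calculator                       ┃  
   ┠──────────────────────────────────┨  
   ┃                                 0┃  
   ┃┌───┬───┬───┬───┐                 ┃  
   ┃│ 7 │ 8 │ 9 │ ÷ │                 ┃  
   ┃├───┼───┼───┼───┤                 ┃  
   ┃│ 4 │ 5 │ 6 │ × │                 ┃  
   ┃├───┼───┼───┼───┤                 ┃  
   ┃│ 1 │ 2 │ 3 │ - │                 ┃  
   ┃├───┼───┼───┼───┤                 ┃  
   ┃│ 0 │ . │ = │ + │                 ┃  
   ┃├───┼───┼───┼───┤                 ┃  


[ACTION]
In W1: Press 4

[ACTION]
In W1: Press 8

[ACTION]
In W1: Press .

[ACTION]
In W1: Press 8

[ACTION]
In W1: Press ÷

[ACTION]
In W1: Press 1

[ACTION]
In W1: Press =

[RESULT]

                                         
                                         
                                         
                                         
                                         
                                         
                                         
   ┏━━━━━━━━━━━━━━━━━━━━━━━━━━━━━━━━━━┓  
   ┃ Calculator                       ┃  
   ┠──────────────────────────────────┨  
   ┃                              48.8┃  
   ┃┌───┬───┬───┬───┐                 ┃  
   ┃│ 7 │ 8 │ 9 │ ÷ │                 ┃  
   ┃├───┼───┼───┼───┤                 ┃  
   ┃│ 4 │ 5 │ 6 │ × │                 ┃  
   ┃├───┼───┼───┼───┤                 ┃  
   ┃│ 1 │ 2 │ 3 │ - │                 ┃  
   ┃├───┼───┼───┼───┤                 ┃  
   ┃│ 0 │ . │ = │ + │                 ┃  
   ┃├───┼───┼───┼───┤                 ┃  


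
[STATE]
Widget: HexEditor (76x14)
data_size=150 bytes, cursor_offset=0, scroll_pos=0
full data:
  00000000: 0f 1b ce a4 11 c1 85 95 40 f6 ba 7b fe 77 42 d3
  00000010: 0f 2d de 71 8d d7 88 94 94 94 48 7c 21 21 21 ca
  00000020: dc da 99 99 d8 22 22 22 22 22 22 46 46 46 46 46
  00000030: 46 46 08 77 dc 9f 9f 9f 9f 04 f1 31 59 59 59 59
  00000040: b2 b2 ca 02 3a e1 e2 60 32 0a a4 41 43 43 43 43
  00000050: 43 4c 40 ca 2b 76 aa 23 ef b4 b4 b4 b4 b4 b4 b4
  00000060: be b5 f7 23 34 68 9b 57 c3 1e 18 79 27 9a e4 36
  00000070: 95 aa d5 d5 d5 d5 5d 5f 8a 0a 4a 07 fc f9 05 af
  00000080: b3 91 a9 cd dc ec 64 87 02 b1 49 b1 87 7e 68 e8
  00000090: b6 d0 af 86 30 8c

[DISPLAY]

00000000  0F 1b ce a4 11 c1 85 95  40 f6 ba 7b fe 77 42 d3  |........@..{.wB
00000010  0f 2d de 71 8d d7 88 94  94 94 48 7c 21 21 21 ca  |.-.q......H|!!!
00000020  dc da 99 99 d8 22 22 22  22 22 22 46 46 46 46 46  |.....""""""FFFF
00000030  46 46 08 77 dc 9f 9f 9f  9f 04 f1 31 59 59 59 59  |FF.w.......1YYY
00000040  b2 b2 ca 02 3a e1 e2 60  32 0a a4 41 43 43 43 43  |....:..`2..ACCC
00000050  43 4c 40 ca 2b 76 aa 23  ef b4 b4 b4 b4 b4 b4 b4  |CL@.+v.#.......
00000060  be b5 f7 23 34 68 9b 57  c3 1e 18 79 27 9a e4 36  |...#4h.W...y'..
00000070  95 aa d5 d5 d5 d5 5d 5f  8a 0a 4a 07 fc f9 05 af  |......]_..J....
00000080  b3 91 a9 cd dc ec 64 87  02 b1 49 b1 87 7e 68 e8  |......d...I..~h
00000090  b6 d0 af 86 30 8c                                 |....0.         
                                                                            
                                                                            
                                                                            
                                                                            


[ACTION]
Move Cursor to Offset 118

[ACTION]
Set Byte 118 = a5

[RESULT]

00000000  0f 1b ce a4 11 c1 85 95  40 f6 ba 7b fe 77 42 d3  |........@..{.wB
00000010  0f 2d de 71 8d d7 88 94  94 94 48 7c 21 21 21 ca  |.-.q......H|!!!
00000020  dc da 99 99 d8 22 22 22  22 22 22 46 46 46 46 46  |.....""""""FFFF
00000030  46 46 08 77 dc 9f 9f 9f  9f 04 f1 31 59 59 59 59  |FF.w.......1YYY
00000040  b2 b2 ca 02 3a e1 e2 60  32 0a a4 41 43 43 43 43  |....:..`2..ACCC
00000050  43 4c 40 ca 2b 76 aa 23  ef b4 b4 b4 b4 b4 b4 b4  |CL@.+v.#.......
00000060  be b5 f7 23 34 68 9b 57  c3 1e 18 79 27 9a e4 36  |...#4h.W...y'..
00000070  95 aa d5 d5 d5 d5 A5 5f  8a 0a 4a 07 fc f9 05 af  |......._..J....
00000080  b3 91 a9 cd dc ec 64 87  02 b1 49 b1 87 7e 68 e8  |......d...I..~h
00000090  b6 d0 af 86 30 8c                                 |....0.         
                                                                            
                                                                            
                                                                            
                                                                            


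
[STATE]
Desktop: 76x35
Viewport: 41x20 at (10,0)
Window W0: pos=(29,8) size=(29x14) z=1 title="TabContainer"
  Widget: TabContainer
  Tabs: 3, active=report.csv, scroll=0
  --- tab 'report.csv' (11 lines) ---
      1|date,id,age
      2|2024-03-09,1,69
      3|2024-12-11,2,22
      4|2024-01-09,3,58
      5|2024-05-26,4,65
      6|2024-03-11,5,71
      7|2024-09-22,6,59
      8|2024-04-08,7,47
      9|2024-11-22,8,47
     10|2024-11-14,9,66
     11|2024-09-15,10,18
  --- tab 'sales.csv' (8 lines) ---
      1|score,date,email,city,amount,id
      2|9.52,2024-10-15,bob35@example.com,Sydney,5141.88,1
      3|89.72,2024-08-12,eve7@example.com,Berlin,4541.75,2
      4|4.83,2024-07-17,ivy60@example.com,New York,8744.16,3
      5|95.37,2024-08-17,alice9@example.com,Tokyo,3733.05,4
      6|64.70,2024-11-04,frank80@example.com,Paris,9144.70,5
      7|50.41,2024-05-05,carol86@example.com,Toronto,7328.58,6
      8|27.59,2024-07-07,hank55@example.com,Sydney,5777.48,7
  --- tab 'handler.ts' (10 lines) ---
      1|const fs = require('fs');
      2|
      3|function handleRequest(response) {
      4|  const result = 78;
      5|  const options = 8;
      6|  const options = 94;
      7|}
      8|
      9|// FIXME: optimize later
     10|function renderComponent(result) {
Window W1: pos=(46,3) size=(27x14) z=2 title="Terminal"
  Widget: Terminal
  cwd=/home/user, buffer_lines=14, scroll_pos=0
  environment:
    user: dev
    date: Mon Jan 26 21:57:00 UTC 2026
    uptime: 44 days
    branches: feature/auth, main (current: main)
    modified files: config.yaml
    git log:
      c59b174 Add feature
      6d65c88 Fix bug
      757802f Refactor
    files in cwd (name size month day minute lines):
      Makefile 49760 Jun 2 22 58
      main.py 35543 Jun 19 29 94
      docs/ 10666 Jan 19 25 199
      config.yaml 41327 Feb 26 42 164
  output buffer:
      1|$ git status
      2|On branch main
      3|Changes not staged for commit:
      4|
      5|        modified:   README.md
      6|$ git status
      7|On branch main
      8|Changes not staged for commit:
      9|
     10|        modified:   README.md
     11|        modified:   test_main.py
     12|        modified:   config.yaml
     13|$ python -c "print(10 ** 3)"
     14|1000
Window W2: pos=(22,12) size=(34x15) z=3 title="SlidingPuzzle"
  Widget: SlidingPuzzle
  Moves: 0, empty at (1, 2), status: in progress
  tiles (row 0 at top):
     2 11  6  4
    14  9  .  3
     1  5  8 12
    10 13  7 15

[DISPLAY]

                                         
                                         
                                         
                                    ┏━━━━
                                    ┃ Ter
                                    ┠────
                                    ┃$ gi
                                    ┃On b
                   ┏━━━━━━━━━━━━━━━━┃Chan
                   ┃ TabContainer   ┃    
                   ┠────────────────┃    
                   ┃[report.csv]│ sa┃$ gi
            ┏━━━━━━━━━━━━━━━━━━━━━━━━━━━━
            ┃ SlidingPuzzle              
            ┠────────────────────────────
            ┃┌────┬────┬────┬────┐       
            ┃│  2 │ 11 │  6 │  4 │       
            ┃├────┼────┼────┼────┤       
            ┃│ 14 │  9 │    │  3 │       
            ┃├────┼────┼────┼────┤       


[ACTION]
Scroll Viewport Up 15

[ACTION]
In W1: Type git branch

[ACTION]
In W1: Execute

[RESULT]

                                         
                                         
                                         
                                    ┏━━━━
                                    ┃ Ter
                                    ┠────
                                    ┃    
                                    ┃    
                   ┏━━━━━━━━━━━━━━━━┃    
                   ┃ TabContainer   ┃    
                   ┠────────────────┃$ py
                   ┃[report.csv]│ sa┃1000
            ┏━━━━━━━━━━━━━━━━━━━━━━━━━━━━
            ┃ SlidingPuzzle              
            ┠────────────────────────────
            ┃┌────┬────┬────┬────┐       
            ┃│  2 │ 11 │  6 │  4 │       
            ┃├────┼────┼────┼────┤       
            ┃│ 14 │  9 │    │  3 │       
            ┃├────┼────┼────┼────┤       


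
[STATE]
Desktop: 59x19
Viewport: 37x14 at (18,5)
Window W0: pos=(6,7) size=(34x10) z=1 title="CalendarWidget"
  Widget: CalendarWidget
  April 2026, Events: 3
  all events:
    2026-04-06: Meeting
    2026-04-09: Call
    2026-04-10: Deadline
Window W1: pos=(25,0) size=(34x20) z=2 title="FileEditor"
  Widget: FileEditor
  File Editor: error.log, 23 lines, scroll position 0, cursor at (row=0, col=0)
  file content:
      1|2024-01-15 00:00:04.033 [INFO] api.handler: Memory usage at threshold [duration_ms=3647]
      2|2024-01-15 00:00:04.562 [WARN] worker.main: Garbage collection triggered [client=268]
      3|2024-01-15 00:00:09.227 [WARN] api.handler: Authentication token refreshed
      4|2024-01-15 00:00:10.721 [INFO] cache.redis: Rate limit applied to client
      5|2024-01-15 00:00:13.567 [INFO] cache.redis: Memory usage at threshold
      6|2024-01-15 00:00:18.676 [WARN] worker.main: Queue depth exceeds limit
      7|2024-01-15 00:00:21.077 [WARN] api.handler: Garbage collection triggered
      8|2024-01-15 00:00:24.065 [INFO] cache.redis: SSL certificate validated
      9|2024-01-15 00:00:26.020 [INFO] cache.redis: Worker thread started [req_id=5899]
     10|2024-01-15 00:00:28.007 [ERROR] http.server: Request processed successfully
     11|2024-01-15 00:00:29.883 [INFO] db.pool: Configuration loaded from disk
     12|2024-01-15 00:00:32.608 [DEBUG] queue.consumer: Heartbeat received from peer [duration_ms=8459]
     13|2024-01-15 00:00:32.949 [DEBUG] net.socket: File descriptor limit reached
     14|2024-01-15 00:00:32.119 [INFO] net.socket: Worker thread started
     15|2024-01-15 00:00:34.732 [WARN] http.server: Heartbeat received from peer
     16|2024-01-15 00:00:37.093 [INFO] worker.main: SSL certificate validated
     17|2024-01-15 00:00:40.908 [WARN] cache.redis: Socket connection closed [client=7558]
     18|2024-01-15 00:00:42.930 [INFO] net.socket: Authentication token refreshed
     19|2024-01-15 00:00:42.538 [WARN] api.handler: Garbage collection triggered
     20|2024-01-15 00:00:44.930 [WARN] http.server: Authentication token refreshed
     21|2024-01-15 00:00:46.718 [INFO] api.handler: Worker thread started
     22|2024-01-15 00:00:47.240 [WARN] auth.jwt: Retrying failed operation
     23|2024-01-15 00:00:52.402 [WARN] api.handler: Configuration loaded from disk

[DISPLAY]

       ┃2024-01-15 00:00:09.227 [WARN
       ┃2024-01-15 00:00:10.721 [INFO
━━━━━━━┃2024-01-15 00:00:13.567 [INFO
dget   ┃2024-01-15 00:00:18.676 [WARN
───────┃2024-01-15 00:00:21.077 [WARN
April 2┃2024-01-15 00:00:24.065 [INFO
 Fr Sa ┃2024-01-15 00:00:26.020 [INFO
  3  4 ┃2024-01-15 00:00:28.007 [ERRO
9* 10* ┃2024-01-15 00:00:29.883 [INFO
 17 18 ┃2024-01-15 00:00:32.608 [DEBU
 24 25 ┃2024-01-15 00:00:32.949 [DEBU
━━━━━━━┃2024-01-15 00:00:32.119 [INFO
       ┃2024-01-15 00:00:34.732 [WARN
       ┃2024-01-15 00:00:37.093 [INFO


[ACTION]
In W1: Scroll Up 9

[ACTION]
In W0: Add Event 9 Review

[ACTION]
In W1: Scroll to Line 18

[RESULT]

       ┃2024-01-15 00:00:28.007 [ERRO
       ┃2024-01-15 00:00:29.883 [INFO
━━━━━━━┃2024-01-15 00:00:32.608 [DEBU
dget   ┃2024-01-15 00:00:32.949 [DEBU
───────┃2024-01-15 00:00:32.119 [INFO
April 2┃2024-01-15 00:00:34.732 [WARN
 Fr Sa ┃2024-01-15 00:00:37.093 [INFO
  3  4 ┃2024-01-15 00:00:40.908 [WARN
9* 10* ┃2024-01-15 00:00:42.930 [INFO
 17 18 ┃2024-01-15 00:00:42.538 [WARN
 24 25 ┃2024-01-15 00:00:44.930 [WARN
━━━━━━━┃2024-01-15 00:00:46.718 [INFO
       ┃2024-01-15 00:00:47.240 [WARN
       ┃2024-01-15 00:00:52.402 [WARN


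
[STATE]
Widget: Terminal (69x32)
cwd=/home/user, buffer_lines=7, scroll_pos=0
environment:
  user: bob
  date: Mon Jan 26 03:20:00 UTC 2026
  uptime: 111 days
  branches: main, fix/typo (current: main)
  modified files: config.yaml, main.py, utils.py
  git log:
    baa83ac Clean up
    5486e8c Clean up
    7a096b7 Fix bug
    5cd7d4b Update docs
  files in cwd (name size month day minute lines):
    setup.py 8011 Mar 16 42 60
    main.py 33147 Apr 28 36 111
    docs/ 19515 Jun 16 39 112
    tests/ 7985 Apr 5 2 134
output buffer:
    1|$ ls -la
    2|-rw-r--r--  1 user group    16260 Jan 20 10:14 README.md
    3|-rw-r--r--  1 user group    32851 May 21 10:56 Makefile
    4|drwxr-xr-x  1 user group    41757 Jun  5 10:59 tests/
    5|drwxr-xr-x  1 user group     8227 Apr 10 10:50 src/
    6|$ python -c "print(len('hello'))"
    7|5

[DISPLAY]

$ ls -la                                                             
-rw-r--r--  1 user group    16260 Jan 20 10:14 README.md             
-rw-r--r--  1 user group    32851 May 21 10:56 Makefile              
drwxr-xr-x  1 user group    41757 Jun  5 10:59 tests/                
drwxr-xr-x  1 user group     8227 Apr 10 10:50 src/                  
$ python -c "print(len('hello'))"                                    
5                                                                    
$ █                                                                  
                                                                     
                                                                     
                                                                     
                                                                     
                                                                     
                                                                     
                                                                     
                                                                     
                                                                     
                                                                     
                                                                     
                                                                     
                                                                     
                                                                     
                                                                     
                                                                     
                                                                     
                                                                     
                                                                     
                                                                     
                                                                     
                                                                     
                                                                     
                                                                     


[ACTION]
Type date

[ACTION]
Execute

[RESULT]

$ ls -la                                                             
-rw-r--r--  1 user group    16260 Jan 20 10:14 README.md             
-rw-r--r--  1 user group    32851 May 21 10:56 Makefile              
drwxr-xr-x  1 user group    41757 Jun  5 10:59 tests/                
drwxr-xr-x  1 user group     8227 Apr 10 10:50 src/                  
$ python -c "print(len('hello'))"                                    
5                                                                    
$ date                                                               
Mon Jan 26 03:20:00 UTC 2026                                         
$ █                                                                  
                                                                     
                                                                     
                                                                     
                                                                     
                                                                     
                                                                     
                                                                     
                                                                     
                                                                     
                                                                     
                                                                     
                                                                     
                                                                     
                                                                     
                                                                     
                                                                     
                                                                     
                                                                     
                                                                     
                                                                     
                                                                     
                                                                     


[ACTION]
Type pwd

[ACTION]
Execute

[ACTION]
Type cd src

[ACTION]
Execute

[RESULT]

$ ls -la                                                             
-rw-r--r--  1 user group    16260 Jan 20 10:14 README.md             
-rw-r--r--  1 user group    32851 May 21 10:56 Makefile              
drwxr-xr-x  1 user group    41757 Jun  5 10:59 tests/                
drwxr-xr-x  1 user group     8227 Apr 10 10:50 src/                  
$ python -c "print(len('hello'))"                                    
5                                                                    
$ date                                                               
Mon Jan 26 03:20:00 UTC 2026                                         
$ pwd                                                                
/home/user                                                           
$ cd src                                                             
                                                                     
$ █                                                                  
                                                                     
                                                                     
                                                                     
                                                                     
                                                                     
                                                                     
                                                                     
                                                                     
                                                                     
                                                                     
                                                                     
                                                                     
                                                                     
                                                                     
                                                                     
                                                                     
                                                                     
                                                                     


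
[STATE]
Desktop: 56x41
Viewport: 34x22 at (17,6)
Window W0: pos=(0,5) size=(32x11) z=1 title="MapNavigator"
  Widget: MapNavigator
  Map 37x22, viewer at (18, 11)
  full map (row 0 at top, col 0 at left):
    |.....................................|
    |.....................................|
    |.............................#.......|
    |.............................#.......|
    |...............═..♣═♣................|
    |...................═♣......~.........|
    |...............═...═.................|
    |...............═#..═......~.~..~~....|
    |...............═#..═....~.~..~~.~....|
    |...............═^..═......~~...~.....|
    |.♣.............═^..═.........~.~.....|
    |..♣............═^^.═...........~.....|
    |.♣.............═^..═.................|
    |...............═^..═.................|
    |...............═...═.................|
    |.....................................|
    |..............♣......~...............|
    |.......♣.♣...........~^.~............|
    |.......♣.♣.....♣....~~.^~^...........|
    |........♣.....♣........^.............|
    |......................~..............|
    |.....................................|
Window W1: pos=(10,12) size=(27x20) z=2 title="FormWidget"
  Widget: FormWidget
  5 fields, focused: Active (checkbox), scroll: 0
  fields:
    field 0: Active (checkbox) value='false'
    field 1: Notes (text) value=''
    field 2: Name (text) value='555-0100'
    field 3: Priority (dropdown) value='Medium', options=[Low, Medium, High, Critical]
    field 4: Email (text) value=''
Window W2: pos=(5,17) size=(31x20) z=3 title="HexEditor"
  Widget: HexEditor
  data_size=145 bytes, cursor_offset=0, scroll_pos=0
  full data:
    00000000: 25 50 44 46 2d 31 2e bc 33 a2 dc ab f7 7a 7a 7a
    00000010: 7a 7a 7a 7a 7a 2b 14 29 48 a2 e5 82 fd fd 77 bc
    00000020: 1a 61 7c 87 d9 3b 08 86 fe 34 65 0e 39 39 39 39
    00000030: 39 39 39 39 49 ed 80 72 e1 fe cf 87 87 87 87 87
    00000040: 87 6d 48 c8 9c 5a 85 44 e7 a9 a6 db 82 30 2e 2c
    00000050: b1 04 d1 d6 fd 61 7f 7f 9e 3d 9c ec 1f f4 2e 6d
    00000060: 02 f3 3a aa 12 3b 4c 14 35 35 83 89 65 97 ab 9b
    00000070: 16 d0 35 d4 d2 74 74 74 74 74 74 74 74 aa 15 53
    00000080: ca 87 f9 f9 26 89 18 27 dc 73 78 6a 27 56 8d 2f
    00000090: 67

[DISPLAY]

              ┃                   
──────────────┨                   
═....~.~..~~.~┃                   
═......~~...~.┃                   
═.........~.~.┃                   
═...........~.┃                   
━━━━━━━━━━━━━━━━━━━┓              
idget              ┃              
───────────────────┨              
ve:     [ ]        ┃              
s:      [         ]┃              
━━━━━━━━━━━━━━━━━━┓┃              
                  ┃┃              
──────────────────┨┃              
5 50 44 46 2d 31 2┃┃              
a 7a 7a 7a 7a 2b 1┃┃              
a 61 7c 87 d9 3b 0┃┃              
9 39 39 39 49 ed 8┃┃              
7 6d 48 c8 9c 5a 8┃┃              
1 04 d1 d6 fd 61 7┃┃              
2 f3 3a aa 12 3b 4┃┃              
6 d0 35 d4 d2 74 7┃┃              


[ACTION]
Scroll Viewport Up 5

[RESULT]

                                  
                                  
                                  
                                  
━━━━━━━━━━━━━━┓                   
              ┃                   
──────────────┨                   
═....~.~..~~.~┃                   
═......~~...~.┃                   
═.........~.~.┃                   
═...........~.┃                   
━━━━━━━━━━━━━━━━━━━┓              
idget              ┃              
───────────────────┨              
ve:     [ ]        ┃              
s:      [         ]┃              
━━━━━━━━━━━━━━━━━━┓┃              
                  ┃┃              
──────────────────┨┃              
5 50 44 46 2d 31 2┃┃              
a 7a 7a 7a 7a 2b 1┃┃              
a 61 7c 87 d9 3b 0┃┃              


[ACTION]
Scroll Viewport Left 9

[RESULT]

                                  
                                  
                                  
                                  
━━━━━━━━━━━━━━━━━━━━━━━┓          
igator                 ┃          
───────────────────────┨          
.....═#..═....~.~..~~.~┃          
.....═^..═......~~...~.┃          
.....═^..═.........~.~.┃          
.....═^^@═...........~.┃          
..┏━━━━━━━━━━━━━━━━━━━━━━━━━┓     
..┃ FormWidget              ┃     
..┠─────────────────────────┨     
━━┃> Active:     [ ]        ┃     
  ┃  Notes:      [         ]┃     
━━━━━━━━━━━━━━━━━━━━━━━━━━━┓┃     
exEditor                   ┃┃     
───────────────────────────┨┃     
000000  25 50 44 46 2d 31 2┃┃     
000010  7a 7a 7a 7a 7a 2b 1┃┃     
000020  1a 61 7c 87 d9 3b 0┃┃     


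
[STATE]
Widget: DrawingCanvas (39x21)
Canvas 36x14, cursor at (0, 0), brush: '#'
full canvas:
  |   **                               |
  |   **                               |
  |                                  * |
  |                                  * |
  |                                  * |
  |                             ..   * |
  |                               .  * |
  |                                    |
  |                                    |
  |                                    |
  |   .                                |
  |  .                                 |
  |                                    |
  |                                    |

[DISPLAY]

+  **                                  
   **                                  
                                  *    
                                  *    
                                  *    
                             ..   *    
                               .  *    
                                       
                                       
                                       
   .                                   
  .                                    
                                       
                                       
                                       
                                       
                                       
                                       
                                       
                                       
                                       


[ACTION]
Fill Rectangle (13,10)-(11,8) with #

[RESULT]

+  **                                  
   **                                  
                                  *    
                                  *    
                                  *    
                             ..   *    
                               .  *    
                                       
                                       
                                       
   .                                   
  .     ###                            
        ###                            
        ###                            
                                       
                                       
                                       
                                       
                                       
                                       
                                       


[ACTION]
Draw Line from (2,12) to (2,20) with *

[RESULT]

+  **                                  
   **                                  
            *********             *    
                                  *    
                                  *    
                             ..   *    
                               .  *    
                                       
                                       
                                       
   .                                   
  .     ###                            
        ###                            
        ###                            
                                       
                                       
                                       
                                       
                                       
                                       
                                       


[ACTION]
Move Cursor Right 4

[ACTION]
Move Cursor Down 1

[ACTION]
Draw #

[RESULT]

   **                                  
   *#                                  
            *********             *    
                                  *    
                                  *    
                             ..   *    
                               .  *    
                                       
                                       
                                       
   .                                   
  .     ###                            
        ###                            
        ###                            
                                       
                                       
                                       
                                       
                                       
                                       
                                       


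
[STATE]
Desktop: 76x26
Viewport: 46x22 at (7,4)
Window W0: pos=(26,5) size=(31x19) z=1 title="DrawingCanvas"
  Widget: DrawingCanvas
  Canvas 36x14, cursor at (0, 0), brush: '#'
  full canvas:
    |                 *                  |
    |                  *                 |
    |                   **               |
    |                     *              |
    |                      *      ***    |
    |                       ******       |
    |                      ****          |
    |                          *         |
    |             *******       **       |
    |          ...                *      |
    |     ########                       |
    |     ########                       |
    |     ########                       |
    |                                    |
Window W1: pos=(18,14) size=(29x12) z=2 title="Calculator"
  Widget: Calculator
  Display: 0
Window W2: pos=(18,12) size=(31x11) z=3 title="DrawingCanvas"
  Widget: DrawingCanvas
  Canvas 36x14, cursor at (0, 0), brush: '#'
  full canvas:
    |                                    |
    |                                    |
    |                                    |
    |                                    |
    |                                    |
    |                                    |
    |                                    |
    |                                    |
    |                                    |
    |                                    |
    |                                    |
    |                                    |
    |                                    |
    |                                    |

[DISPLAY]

                                              
                   ┏━━━━━━━━━━━━━━━━━━━━━━━━━━
                   ┃ DrawingCanvas            
                   ┠──────────────────────────
                   ┃+                *        
                   ┃                  *       
                   ┃                   **     
                   ┃                     *    
           ┏━━━━━━━━━━━━━━━━━━━━━━━━━━━━━┓*   
           ┃ DrawingCanvas               ┃ ***
           ┠─────────────────────────────┨****
           ┃+                            ┃    
           ┃                             ┃    
           ┃                             ┃    
           ┃                             ┃    
           ┃                             ┃    
           ┃                             ┃    
           ┃                             ┃    
           ┗━━━━━━━━━━━━━━━━━━━━━━━━━━━━━┛    
           ┃│ 1 │ 2 │ 3 │ - │          ┃━━━━━━
           ┃└───┴───┴───┴───┘          ┃      
           ┗━━━━━━━━━━━━━━━━━━━━━━━━━━━┛      


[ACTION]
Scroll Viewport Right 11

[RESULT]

                                              
        ┏━━━━━━━━━━━━━━━━━━━━━━━━━━━━━┓       
        ┃ DrawingCanvas               ┃       
        ┠─────────────────────────────┨       
        ┃+                *           ┃       
        ┃                  *          ┃       
        ┃                   **        ┃       
        ┃                     *       ┃       
┏━━━━━━━━━━━━━━━━━━━━━━━━━━━━━┓*      ┃       
┃ DrawingCanvas               ┃ ******┃       
┠─────────────────────────────┨****   ┃       
┃+                            ┃    *  ┃       
┃                             ┃     **┃       
┃                             ┃       ┃       
┃                             ┃       ┃       
┃                             ┃       ┃       
┃                             ┃       ┃       
┃                             ┃       ┃       
┗━━━━━━━━━━━━━━━━━━━━━━━━━━━━━┛       ┃       
┃│ 1 │ 2 │ 3 │ - │          ┃━━━━━━━━━┛       
┃└───┴───┴───┴───┘          ┃                 
┗━━━━━━━━━━━━━━━━━━━━━━━━━━━┛                 


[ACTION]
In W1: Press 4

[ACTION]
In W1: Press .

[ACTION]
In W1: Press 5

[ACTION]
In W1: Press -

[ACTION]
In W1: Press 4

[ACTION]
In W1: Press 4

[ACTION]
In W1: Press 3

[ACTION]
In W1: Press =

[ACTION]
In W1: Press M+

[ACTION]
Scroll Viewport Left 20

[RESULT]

                                              
                          ┏━━━━━━━━━━━━━━━━━━━
                          ┃ DrawingCanvas     
                          ┠───────────────────
                          ┃+                * 
                          ┃                  *
                          ┃                   
                          ┃                   
                  ┏━━━━━━━━━━━━━━━━━━━━━━━━━━━
                  ┃ DrawingCanvas             
                  ┠───────────────────────────
                  ┃+                          
                  ┃                           
                  ┃                           
                  ┃                           
                  ┃                           
                  ┃                           
                  ┃                           
                  ┗━━━━━━━━━━━━━━━━━━━━━━━━━━━
                  ┃│ 1 │ 2 │ 3 │ - │          
                  ┃└───┴───┴───┴───┘          
                  ┗━━━━━━━━━━━━━━━━━━━━━━━━━━━


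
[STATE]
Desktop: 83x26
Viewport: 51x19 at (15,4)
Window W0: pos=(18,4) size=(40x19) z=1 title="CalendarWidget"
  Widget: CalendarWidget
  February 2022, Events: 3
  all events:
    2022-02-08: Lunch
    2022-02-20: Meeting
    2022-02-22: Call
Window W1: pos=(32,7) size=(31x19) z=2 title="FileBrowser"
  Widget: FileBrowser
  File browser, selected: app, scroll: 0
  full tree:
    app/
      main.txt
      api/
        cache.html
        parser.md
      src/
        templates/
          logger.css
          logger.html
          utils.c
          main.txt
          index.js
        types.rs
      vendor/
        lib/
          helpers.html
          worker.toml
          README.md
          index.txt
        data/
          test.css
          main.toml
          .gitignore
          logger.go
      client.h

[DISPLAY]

   ┏━━━━━━━━━━━━━━━━━━━━━━━━━━━━━━━━━━━━━━┓        
   ┃ CalendarWidget                       ┃        
   ┠──────────────────────────────────────┨        
   ┃            F┏━━━━━━━━━━━━━━━━━━━━━━━━━━━━━┓   
   ┃Mo Tu We Th F┃ FileBrowser                 ┃   
   ┃    1  2  3  ┠─────────────────────────────┨   
   ┃ 7  8*  9 10 ┃> [-] app/                   ┃   
   ┃14 15 16 17 1┃    main.txt                 ┃   
   ┃21 22* 23 24 ┃    [+] api/                 ┃   
   ┃28           ┃    [+] src/                 ┃   
   ┃             ┃    [+] vendor/              ┃   
   ┃             ┃    client.h                 ┃   
   ┃             ┃                             ┃   
   ┃             ┃                             ┃   
   ┃             ┃                             ┃   
   ┃             ┃                             ┃   
   ┃             ┃                             ┃   
   ┃             ┃                             ┃   
   ┗━━━━━━━━━━━━━┃                             ┃   


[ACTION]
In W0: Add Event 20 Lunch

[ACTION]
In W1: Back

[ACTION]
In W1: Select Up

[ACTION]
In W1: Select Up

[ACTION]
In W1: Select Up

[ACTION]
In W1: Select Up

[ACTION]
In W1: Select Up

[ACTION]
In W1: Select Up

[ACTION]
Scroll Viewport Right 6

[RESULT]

━━━━━━━━━━━━━━━━━━━━━━━━━━━━━━━━━━━━┓              
alendarWidget                       ┃              
────────────────────────────────────┨              
          F┏━━━━━━━━━━━━━━━━━━━━━━━━━━━━━┓         
 Tu We Th F┃ FileBrowser                 ┃         
  1  2  3  ┠─────────────────────────────┨         
  8*  9 10 ┃> [-] app/                   ┃         
 15 16 17 1┃    main.txt                 ┃         
 22* 23 24 ┃    [+] api/                 ┃         
           ┃    [+] src/                 ┃         
           ┃    [+] vendor/              ┃         
           ┃    client.h                 ┃         
           ┃                             ┃         
           ┃                             ┃         
           ┃                             ┃         
           ┃                             ┃         
           ┃                             ┃         
           ┃                             ┃         
━━━━━━━━━━━┃                             ┃         
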